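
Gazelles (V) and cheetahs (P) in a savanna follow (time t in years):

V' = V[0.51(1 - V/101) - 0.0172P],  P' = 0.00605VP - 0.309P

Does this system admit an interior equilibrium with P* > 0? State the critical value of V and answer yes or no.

The predator equation gives dP/dt > 0 only when V > 0.309/0.00605 = 51.1.
Without the predator, V → K = 101. Since 101 > 51.1, the predator can invade and persist.

Threshold V = 51.1; K > 51.1, so yes, the predator persists.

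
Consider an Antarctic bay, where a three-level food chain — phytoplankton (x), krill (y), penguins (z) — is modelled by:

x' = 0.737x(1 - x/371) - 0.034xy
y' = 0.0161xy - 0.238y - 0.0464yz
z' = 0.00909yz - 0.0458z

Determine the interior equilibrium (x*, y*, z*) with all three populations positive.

From dz/dt = 0: 0.00909y* = 0.0458, so y* = 5.04.
From dx/dt = 0: 0.737(1 - x*/371) = 0.034·5.04, giving x* = 371·(1 - 0.232) = 285.
From dy/dt = 0: 0.0161·285 - 0.238 = 0.0464z*, so z* = 4.35/0.0464 = 93.7.

x* ≈ 285, y* ≈ 5.04, z* ≈ 93.7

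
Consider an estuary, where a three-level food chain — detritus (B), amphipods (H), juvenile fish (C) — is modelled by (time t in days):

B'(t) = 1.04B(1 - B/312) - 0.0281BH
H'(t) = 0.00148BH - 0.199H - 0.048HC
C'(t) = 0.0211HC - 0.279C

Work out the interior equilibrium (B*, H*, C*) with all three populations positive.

From dC/dt = 0: 0.0211H* = 0.279, so H* = 13.2.
From dB/dt = 0: 1.04(1 - B*/312) = 0.0281·13.2, giving B* = 312·(1 - 0.357) = 201.
From dH/dt = 0: 0.00148·201 - 0.199 = 0.048C*, so C* = 0.0978/0.048 = 2.04.

B* ≈ 201, H* ≈ 13.2, C* ≈ 2.04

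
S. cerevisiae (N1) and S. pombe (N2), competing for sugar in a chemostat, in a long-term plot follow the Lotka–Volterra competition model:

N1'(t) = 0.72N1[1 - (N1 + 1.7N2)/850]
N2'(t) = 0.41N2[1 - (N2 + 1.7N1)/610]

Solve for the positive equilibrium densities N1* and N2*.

Setting both brackets to zero gives the nullclines N1 + 1.7N2 = 850 and 1.7N1 + N2 = 610.
Substituting N2 = 610 - 1.7N1 into the first: N1(1 - 1.7·1.7) = 850 - 1.7·610.
So N1* = -187/-1.89 = 98.9, and then N2* = 610 - 1.7·98.9 = 442.

N1* ≈ 98.9, N2* ≈ 442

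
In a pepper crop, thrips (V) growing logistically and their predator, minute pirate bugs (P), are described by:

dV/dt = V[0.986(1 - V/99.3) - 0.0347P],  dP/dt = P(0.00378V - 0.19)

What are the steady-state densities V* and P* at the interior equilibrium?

V* ≈ 50.3, P* ≈ 14

From dP/dt = 0 with P > 0: 0.00378V* = 0.19, so V* = 50.3.
Substitute into dV/dt = 0: 0.986(1 - 50.3/99.3) = 0.0347P*.
The bracket is 0.494, giving P* = 0.487/0.0347 = 14.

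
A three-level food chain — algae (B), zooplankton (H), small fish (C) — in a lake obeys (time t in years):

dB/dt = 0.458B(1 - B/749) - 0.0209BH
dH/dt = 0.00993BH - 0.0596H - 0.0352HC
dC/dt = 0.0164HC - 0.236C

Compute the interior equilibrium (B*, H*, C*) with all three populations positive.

B* ≈ 257, H* ≈ 14.4, C* ≈ 70.9

From dC/dt = 0: 0.0164H* = 0.236, so H* = 14.4.
From dB/dt = 0: 0.458(1 - B*/749) = 0.0209·14.4, giving B* = 749·(1 - 0.657) = 257.
From dH/dt = 0: 0.00993·257 - 0.0596 = 0.0352C*, so C* = 2.49/0.0352 = 70.9.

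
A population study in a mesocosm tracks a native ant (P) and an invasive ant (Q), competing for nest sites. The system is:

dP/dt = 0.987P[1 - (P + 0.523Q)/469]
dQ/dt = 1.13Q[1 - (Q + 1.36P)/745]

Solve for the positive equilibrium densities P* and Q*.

Setting both brackets to zero gives the nullclines P + 0.523Q = 469 and 1.36P + Q = 745.
Substituting Q = 745 - 1.36P into the first: P(1 - 0.523·1.36) = 469 - 0.523·745.
So P* = 79.4/0.289 = 275, and then Q* = 745 - 1.36·275 = 371.

P* ≈ 275, Q* ≈ 371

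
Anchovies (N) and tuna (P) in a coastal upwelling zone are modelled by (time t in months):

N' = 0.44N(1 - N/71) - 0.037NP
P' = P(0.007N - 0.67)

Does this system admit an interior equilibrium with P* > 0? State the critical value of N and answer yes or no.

The predator equation gives dP/dt > 0 only when N > 0.67/0.007 = 95.7.
Without the predator, N → K = 71. Since 71 < 95.7, the predator cannot invade.

Threshold N = 95.7; K < 95.7, so no, the predator goes extinct.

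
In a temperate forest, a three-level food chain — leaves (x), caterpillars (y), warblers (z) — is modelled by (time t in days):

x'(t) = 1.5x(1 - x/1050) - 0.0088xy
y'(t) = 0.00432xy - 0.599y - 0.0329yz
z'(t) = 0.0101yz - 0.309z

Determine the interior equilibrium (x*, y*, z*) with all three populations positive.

From dz/dt = 0: 0.0101y* = 0.309, so y* = 30.6.
From dx/dt = 0: 1.5(1 - x*/1050) = 0.0088·30.6, giving x* = 1050·(1 - 0.179) = 862.
From dy/dt = 0: 0.00432·862 - 0.599 = 0.0329z*, so z* = 3.12/0.0329 = 94.9.

x* ≈ 862, y* ≈ 30.6, z* ≈ 94.9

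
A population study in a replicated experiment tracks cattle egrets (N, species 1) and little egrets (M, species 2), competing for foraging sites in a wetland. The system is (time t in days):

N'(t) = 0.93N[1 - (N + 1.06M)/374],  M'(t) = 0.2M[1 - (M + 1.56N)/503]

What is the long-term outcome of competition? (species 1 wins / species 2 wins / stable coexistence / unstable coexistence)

Compare the nullcline intercepts: K1/α12 = 374/1.06 = 353 < K2 = 503; K2/α21 = 503/1.56 = 322 < K1 = 374.
Since both are reversed, neither can invade when rare; the interior point is a saddle.

unstable coexistence (outcome depends on initial conditions)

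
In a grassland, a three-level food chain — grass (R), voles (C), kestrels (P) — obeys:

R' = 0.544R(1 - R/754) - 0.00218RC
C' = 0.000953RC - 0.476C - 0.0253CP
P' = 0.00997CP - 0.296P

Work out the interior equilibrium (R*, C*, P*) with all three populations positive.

From dP/dt = 0: 0.00997C* = 0.296, so C* = 29.7.
From dR/dt = 0: 0.544(1 - R*/754) = 0.00218·29.7, giving R* = 754·(1 - 0.119) = 664.
From dC/dt = 0: 0.000953·664 - 0.476 = 0.0253P*, so P* = 0.157/0.0253 = 6.21.

R* ≈ 664, C* ≈ 29.7, P* ≈ 6.21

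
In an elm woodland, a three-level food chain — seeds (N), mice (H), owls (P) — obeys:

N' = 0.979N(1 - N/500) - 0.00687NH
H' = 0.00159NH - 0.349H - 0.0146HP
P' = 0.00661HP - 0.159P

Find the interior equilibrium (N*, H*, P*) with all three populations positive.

From dP/dt = 0: 0.00661H* = 0.159, so H* = 24.1.
From dN/dt = 0: 0.979(1 - N*/500) = 0.00687·24.1, giving N* = 500·(1 - 0.169) = 416.
From dH/dt = 0: 0.00159·416 - 0.349 = 0.0146P*, so P* = 0.312/0.0146 = 21.4.

N* ≈ 416, H* ≈ 24.1, P* ≈ 21.4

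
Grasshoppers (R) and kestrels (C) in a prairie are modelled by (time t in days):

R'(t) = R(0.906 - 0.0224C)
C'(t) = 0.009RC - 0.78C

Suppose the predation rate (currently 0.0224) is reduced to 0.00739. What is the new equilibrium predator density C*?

C* ≈ 123

At the interior fixed point, setting dR/dt = 0 with R > 0 fixes C* = (prey growth rate)/(RC coefficient) — independent of the other coefficients.
With the change, C* = 0.906/0.00739 = 123; it rises from 40.4.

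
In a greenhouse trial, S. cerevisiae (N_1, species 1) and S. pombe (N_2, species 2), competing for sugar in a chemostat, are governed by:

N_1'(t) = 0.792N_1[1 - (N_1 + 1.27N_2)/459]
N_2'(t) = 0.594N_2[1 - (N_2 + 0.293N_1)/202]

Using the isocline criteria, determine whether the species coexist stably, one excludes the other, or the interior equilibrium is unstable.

Compare the nullcline intercepts: K1/α12 = 459/1.27 = 361 > K2 = 202; K2/α21 = 202/0.293 = 689 > K1 = 459.
Since both inequalities hold, each species can invade when rare, so the interior equilibrium is stable.

stable coexistence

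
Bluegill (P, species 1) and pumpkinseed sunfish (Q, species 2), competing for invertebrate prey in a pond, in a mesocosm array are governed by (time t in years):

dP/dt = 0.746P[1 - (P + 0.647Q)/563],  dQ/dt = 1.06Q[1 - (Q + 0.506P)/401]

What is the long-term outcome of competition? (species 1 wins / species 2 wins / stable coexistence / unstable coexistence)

Compare the nullcline intercepts: K1/α12 = 563/0.647 = 870 > K2 = 401; K2/α21 = 401/0.506 = 792 > K1 = 563.
Since both inequalities hold, each species can invade when rare, so the interior equilibrium is stable.

stable coexistence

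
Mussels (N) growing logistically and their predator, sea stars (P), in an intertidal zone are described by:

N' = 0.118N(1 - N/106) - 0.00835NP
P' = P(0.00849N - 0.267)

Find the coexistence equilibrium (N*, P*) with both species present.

N* ≈ 31.4, P* ≈ 9.94

From dP/dt = 0 with P > 0: 0.00849N* = 0.267, so N* = 31.4.
Substitute into dN/dt = 0: 0.118(1 - 31.4/106) = 0.00835P*.
The bracket is 0.703, giving P* = 0.083/0.00835 = 9.94.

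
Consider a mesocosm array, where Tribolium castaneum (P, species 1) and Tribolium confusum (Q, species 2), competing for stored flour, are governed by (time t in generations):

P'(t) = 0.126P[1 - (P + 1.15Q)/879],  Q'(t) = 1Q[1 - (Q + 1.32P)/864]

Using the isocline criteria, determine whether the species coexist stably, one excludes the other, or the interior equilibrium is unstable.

Compare the nullcline intercepts: K1/α12 = 879/1.15 = 764 < K2 = 864; K2/α21 = 864/1.32 = 655 < K1 = 879.
Since both are reversed, neither can invade when rare; the interior point is a saddle.

unstable coexistence (outcome depends on initial conditions)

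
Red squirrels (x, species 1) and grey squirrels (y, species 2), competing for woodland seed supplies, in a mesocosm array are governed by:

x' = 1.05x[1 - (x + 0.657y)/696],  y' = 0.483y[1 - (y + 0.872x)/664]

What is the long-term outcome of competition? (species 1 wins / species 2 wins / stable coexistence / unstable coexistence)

stable coexistence

Compare the nullcline intercepts: K1/α12 = 696/0.657 = 1060 > K2 = 664; K2/α21 = 664/0.872 = 761 > K1 = 696.
Since both inequalities hold, each species can invade when rare, so the interior equilibrium is stable.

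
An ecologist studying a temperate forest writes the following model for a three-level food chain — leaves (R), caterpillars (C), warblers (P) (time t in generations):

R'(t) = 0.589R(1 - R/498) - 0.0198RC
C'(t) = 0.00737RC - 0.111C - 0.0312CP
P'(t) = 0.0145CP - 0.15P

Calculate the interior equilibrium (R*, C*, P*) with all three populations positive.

R* ≈ 325, C* ≈ 10.3, P* ≈ 73.2

From dP/dt = 0: 0.0145C* = 0.15, so C* = 10.3.
From dR/dt = 0: 0.589(1 - R*/498) = 0.0198·10.3, giving R* = 498·(1 - 0.348) = 325.
From dC/dt = 0: 0.00737·325 - 0.111 = 0.0312P*, so P* = 2.28/0.0312 = 73.2.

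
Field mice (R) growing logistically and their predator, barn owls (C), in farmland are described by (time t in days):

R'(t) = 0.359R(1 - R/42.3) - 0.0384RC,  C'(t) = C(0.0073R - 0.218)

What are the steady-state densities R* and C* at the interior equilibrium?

From dC/dt = 0 with C > 0: 0.0073R* = 0.218, so R* = 29.9.
Substitute into dR/dt = 0: 0.359(1 - 29.9/42.3) = 0.0384C*.
The bracket is 0.294, giving C* = 0.106/0.0384 = 2.75.

R* ≈ 29.9, C* ≈ 2.75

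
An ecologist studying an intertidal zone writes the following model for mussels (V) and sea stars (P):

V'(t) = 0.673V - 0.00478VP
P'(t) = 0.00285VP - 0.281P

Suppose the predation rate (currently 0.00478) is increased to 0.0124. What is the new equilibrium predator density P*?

P* ≈ 54.3

At the interior fixed point, setting dV/dt = 0 with V > 0 fixes P* = (prey growth rate)/(VP coefficient) — independent of the other coefficients.
With the change, P* = 0.673/0.0124 = 54.3; it falls from 141.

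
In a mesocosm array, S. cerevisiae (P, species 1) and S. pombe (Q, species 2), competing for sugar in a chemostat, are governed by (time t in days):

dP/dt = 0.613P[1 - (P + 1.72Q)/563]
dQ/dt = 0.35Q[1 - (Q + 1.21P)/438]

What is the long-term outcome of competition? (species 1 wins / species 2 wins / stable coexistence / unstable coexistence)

unstable coexistence (outcome depends on initial conditions)

Compare the nullcline intercepts: K1/α12 = 563/1.72 = 327 < K2 = 438; K2/α21 = 438/1.21 = 362 < K1 = 563.
Since both are reversed, neither can invade when rare; the interior point is a saddle.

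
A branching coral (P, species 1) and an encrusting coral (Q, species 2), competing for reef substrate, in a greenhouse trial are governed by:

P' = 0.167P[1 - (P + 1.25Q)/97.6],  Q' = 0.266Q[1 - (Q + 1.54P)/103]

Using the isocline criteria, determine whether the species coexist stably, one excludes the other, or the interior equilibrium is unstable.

unstable coexistence (outcome depends on initial conditions)

Compare the nullcline intercepts: K1/α12 = 97.6/1.25 = 78.1 < K2 = 103; K2/α21 = 103/1.54 = 66.9 < K1 = 97.6.
Since both are reversed, neither can invade when rare; the interior point is a saddle.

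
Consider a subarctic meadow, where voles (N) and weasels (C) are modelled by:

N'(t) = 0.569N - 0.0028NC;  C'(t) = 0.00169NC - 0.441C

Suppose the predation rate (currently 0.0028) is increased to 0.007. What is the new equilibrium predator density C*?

C* ≈ 81.3

At the interior fixed point, setting dN/dt = 0 with N > 0 fixes C* = (prey growth rate)/(NC coefficient) — independent of the other coefficients.
With the change, C* = 0.569/0.007 = 81.3; it falls from 203.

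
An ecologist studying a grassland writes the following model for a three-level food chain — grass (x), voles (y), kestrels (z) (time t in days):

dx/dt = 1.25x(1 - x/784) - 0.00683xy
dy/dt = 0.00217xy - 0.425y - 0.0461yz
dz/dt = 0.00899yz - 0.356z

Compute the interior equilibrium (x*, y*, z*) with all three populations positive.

x* ≈ 614, y* ≈ 39.6, z* ≈ 19.7

From dz/dt = 0: 0.00899y* = 0.356, so y* = 39.6.
From dx/dt = 0: 1.25(1 - x*/784) = 0.00683·39.6, giving x* = 784·(1 - 0.216) = 614.
From dy/dt = 0: 0.00217·614 - 0.425 = 0.0461z*, so z* = 0.908/0.0461 = 19.7.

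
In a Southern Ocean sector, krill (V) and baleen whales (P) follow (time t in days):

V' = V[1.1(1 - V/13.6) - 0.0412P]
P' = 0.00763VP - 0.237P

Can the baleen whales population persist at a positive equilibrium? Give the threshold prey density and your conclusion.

The predator equation gives dP/dt > 0 only when V > 0.237/0.00763 = 31.1.
Without the predator, V → K = 13.6. Since 13.6 < 31.1, the predator cannot invade.

Threshold V = 31.1; K < 31.1, so no, the predator goes extinct.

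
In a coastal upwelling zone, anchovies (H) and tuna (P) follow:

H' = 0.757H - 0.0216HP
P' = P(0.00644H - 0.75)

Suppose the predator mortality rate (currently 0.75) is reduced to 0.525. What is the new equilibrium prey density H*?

H* ≈ 81.5

At the interior fixed point, setting dP/dt = 0 with P > 0 fixes H* = (predator death rate)/(HP coefficient) — independent of the other coefficients.
With the change, H* = 0.525/0.00644 = 81.5; it falls from 116.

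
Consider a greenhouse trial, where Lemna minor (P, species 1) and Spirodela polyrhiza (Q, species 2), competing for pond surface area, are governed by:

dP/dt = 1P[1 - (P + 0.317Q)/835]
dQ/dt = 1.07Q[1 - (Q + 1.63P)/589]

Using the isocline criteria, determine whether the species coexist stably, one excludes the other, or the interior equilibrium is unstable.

Compare the nullcline intercepts: K1/α12 = 835/0.317 = 2630 > K2 = 589; K2/α21 = 589/1.63 = 361 < K1 = 835.
Since the inequalities point opposite ways, species 1 can invade but species 2 cannot.

species 1 excludes species 2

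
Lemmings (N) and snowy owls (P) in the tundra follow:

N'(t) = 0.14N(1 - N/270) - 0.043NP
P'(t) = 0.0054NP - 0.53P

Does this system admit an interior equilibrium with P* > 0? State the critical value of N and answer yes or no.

The predator equation gives dP/dt > 0 only when N > 0.53/0.0054 = 98.1.
Without the predator, N → K = 270. Since 270 > 98.1, the predator can invade and persist.

Threshold N = 98.1; K > 98.1, so yes, the predator persists.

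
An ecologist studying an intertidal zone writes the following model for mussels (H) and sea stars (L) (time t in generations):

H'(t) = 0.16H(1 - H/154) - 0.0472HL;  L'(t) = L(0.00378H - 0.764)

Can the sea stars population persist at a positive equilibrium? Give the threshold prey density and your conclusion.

Threshold H = 202; K < 202, so no, the predator goes extinct.

The predator equation gives dL/dt > 0 only when H > 0.764/0.00378 = 202.
Without the predator, H → K = 154. Since 154 < 202, the predator cannot invade.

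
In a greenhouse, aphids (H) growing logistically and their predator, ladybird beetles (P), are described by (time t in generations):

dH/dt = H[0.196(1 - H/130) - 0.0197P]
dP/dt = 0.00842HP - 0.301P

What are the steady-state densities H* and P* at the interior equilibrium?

From dP/dt = 0 with P > 0: 0.00842H* = 0.301, so H* = 35.7.
Substitute into dH/dt = 0: 0.196(1 - 35.7/130) = 0.0197P*.
The bracket is 0.725, giving P* = 0.142/0.0197 = 7.21.

H* ≈ 35.7, P* ≈ 7.21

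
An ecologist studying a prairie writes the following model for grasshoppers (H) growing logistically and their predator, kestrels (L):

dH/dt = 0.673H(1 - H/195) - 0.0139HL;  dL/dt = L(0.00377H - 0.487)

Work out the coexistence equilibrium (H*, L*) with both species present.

From dL/dt = 0 with L > 0: 0.00377H* = 0.487, so H* = 129.
Substitute into dH/dt = 0: 0.673(1 - 129/195) = 0.0139L*.
The bracket is 0.338, giving L* = 0.227/0.0139 = 16.3.

H* ≈ 129, L* ≈ 16.3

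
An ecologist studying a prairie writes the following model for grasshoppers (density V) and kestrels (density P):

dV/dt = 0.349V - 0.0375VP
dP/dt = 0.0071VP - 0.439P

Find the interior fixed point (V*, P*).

Set dP/dt = 0 with P > 0: 0.0071V - 0.439 = 0, so V* = 0.439/0.0071 = 61.8.
Set dV/dt = 0 with V > 0: 0.349 - 0.0375P = 0, so P* = 0.349/0.0375 = 9.31.

V* ≈ 61.8, P* ≈ 9.31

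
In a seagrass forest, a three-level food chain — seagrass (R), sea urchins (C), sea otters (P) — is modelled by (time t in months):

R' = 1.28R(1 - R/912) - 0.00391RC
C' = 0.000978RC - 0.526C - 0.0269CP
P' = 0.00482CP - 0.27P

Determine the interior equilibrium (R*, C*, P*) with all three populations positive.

R* ≈ 756, C* ≈ 56, P* ≈ 7.93

From dP/dt = 0: 0.00482C* = 0.27, so C* = 56.
From dR/dt = 0: 1.28(1 - R*/912) = 0.00391·56, giving R* = 912·(1 - 0.171) = 756.
From dC/dt = 0: 0.000978·756 - 0.526 = 0.0269P*, so P* = 0.213/0.0269 = 7.93.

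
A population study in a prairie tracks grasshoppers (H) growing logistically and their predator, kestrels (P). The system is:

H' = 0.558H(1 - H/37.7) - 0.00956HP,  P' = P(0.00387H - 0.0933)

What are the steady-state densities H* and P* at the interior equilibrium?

H* ≈ 24.1, P* ≈ 21

From dP/dt = 0 with P > 0: 0.00387H* = 0.0933, so H* = 24.1.
Substitute into dH/dt = 0: 0.558(1 - 24.1/37.7) = 0.00956P*.
The bracket is 0.361, giving P* = 0.201/0.00956 = 21.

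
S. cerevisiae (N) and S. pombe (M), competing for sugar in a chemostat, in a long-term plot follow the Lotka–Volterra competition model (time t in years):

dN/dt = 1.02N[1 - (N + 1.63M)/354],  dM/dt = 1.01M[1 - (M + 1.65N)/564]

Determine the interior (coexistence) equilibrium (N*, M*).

Setting both brackets to zero gives the nullclines N + 1.63M = 354 and 1.65N + M = 564.
Substituting M = 564 - 1.65N into the first: N(1 - 1.63·1.65) = 354 - 1.63·564.
So N* = -565/-1.69 = 335, and then M* = 564 - 1.65·335 = 11.9.

N* ≈ 335, M* ≈ 11.9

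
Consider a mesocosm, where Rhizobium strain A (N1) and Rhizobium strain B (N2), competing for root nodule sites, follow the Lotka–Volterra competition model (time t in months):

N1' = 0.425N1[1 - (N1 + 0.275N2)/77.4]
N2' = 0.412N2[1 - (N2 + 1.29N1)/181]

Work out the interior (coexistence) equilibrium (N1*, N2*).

Setting both brackets to zero gives the nullclines N1 + 0.275N2 = 77.4 and 1.29N1 + N2 = 181.
Substituting N2 = 181 - 1.29N1 into the first: N1(1 - 0.275·1.29) = 77.4 - 0.275·181.
So N1* = 27.6/0.645 = 42.8, and then N2* = 181 - 1.29·42.8 = 126.

N1* ≈ 42.8, N2* ≈ 126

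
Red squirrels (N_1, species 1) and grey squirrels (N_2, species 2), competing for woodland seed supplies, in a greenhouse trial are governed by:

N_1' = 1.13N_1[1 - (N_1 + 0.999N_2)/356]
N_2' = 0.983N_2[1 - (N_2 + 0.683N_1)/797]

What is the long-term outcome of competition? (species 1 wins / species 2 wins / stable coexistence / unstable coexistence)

species 2 excludes species 1

Compare the nullcline intercepts: K1/α12 = 356/0.999 = 356 < K2 = 797; K2/α21 = 797/0.683 = 1170 > K1 = 356.
Since the inequalities point opposite ways, species 2 can invade but species 1 cannot.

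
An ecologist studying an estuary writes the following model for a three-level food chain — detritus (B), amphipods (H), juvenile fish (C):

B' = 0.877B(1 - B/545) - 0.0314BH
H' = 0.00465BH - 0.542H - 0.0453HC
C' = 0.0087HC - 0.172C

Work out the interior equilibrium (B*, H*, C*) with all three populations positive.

From dC/dt = 0: 0.0087H* = 0.172, so H* = 19.8.
From dB/dt = 0: 0.877(1 - B*/545) = 0.0314·19.8, giving B* = 545·(1 - 0.708) = 159.
From dH/dt = 0: 0.00465·159 - 0.542 = 0.0453C*, so C* = 0.198/0.0453 = 4.38.

B* ≈ 159, H* ≈ 19.8, C* ≈ 4.38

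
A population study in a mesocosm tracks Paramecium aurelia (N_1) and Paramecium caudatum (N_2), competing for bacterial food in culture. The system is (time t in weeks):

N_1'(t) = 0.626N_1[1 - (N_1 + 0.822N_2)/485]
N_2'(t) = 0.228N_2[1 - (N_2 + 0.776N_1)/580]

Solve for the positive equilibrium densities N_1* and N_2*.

N_1* ≈ 22.8, N_2* ≈ 562

Setting both brackets to zero gives the nullclines N_1 + 0.822N_2 = 485 and 0.776N_1 + N_2 = 580.
Substituting N_2 = 580 - 0.776N_1 into the first: N_1(1 - 0.822·0.776) = 485 - 0.822·580.
So N_1* = 8.24/0.362 = 22.8, and then N_2* = 580 - 0.776·22.8 = 562.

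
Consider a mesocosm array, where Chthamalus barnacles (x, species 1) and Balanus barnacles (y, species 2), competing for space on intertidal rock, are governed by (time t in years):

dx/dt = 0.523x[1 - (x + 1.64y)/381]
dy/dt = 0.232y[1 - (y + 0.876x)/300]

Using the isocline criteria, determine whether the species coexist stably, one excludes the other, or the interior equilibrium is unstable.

Compare the nullcline intercepts: K1/α12 = 381/1.64 = 232 < K2 = 300; K2/α21 = 300/0.876 = 342 < K1 = 381.
Since both are reversed, neither can invade when rare; the interior point is a saddle.

unstable coexistence (outcome depends on initial conditions)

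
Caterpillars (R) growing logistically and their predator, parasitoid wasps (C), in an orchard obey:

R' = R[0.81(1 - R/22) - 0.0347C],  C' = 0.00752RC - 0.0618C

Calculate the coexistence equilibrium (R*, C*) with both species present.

From dC/dt = 0 with C > 0: 0.00752R* = 0.0618, so R* = 8.22.
Substitute into dR/dt = 0: 0.81(1 - 8.22/22) = 0.0347C*.
The bracket is 0.626, giving C* = 0.507/0.0347 = 14.6.

R* ≈ 8.22, C* ≈ 14.6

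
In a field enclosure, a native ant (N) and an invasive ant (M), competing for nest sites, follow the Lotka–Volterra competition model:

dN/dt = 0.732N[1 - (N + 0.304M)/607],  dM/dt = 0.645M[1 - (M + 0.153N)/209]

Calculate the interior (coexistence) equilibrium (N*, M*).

Setting both brackets to zero gives the nullclines N + 0.304M = 607 and 0.153N + M = 209.
Substituting M = 209 - 0.153N into the first: N(1 - 0.304·0.153) = 607 - 0.304·209.
So N* = 543/0.953 = 570, and then M* = 209 - 0.153·570 = 122.

N* ≈ 570, M* ≈ 122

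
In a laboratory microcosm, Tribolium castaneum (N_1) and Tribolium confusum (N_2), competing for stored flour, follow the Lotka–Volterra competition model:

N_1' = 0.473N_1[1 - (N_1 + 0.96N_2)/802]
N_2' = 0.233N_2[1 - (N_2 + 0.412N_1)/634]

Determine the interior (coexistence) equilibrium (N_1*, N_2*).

N_1* ≈ 320, N_2* ≈ 502

Setting both brackets to zero gives the nullclines N_1 + 0.96N_2 = 802 and 0.412N_1 + N_2 = 634.
Substituting N_2 = 634 - 0.412N_1 into the first: N_1(1 - 0.96·0.412) = 802 - 0.96·634.
So N_1* = 193/0.604 = 320, and then N_2* = 634 - 0.412·320 = 502.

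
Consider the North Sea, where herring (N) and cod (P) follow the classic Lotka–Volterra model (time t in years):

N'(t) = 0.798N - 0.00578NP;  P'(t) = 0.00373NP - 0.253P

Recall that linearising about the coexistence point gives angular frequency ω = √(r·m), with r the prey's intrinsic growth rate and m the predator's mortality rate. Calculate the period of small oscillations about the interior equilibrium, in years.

Here r = 0.798 and m = 0.253, so r·m = 0.202.
ω = √0.202 = 0.449 per year, hence T = 2π/ω ≈ 14 years.

T ≈ 14 years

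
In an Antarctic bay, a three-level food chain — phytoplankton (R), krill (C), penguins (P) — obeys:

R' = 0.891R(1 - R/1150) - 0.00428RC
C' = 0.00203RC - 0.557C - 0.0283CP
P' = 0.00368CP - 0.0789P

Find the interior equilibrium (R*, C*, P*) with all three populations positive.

From dP/dt = 0: 0.00368C* = 0.0789, so C* = 21.4.
From dR/dt = 0: 0.891(1 - R*/1150) = 0.00428·21.4, giving R* = 1150·(1 - 0.103) = 1030.
From dC/dt = 0: 0.00203·1030 - 0.557 = 0.0283P*, so P* = 1.54/0.0283 = 54.3.

R* ≈ 1030, C* ≈ 21.4, P* ≈ 54.3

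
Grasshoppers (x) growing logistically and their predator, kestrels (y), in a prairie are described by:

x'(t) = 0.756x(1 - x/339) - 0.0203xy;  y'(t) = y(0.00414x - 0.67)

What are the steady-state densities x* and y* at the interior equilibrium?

From dy/dt = 0 with y > 0: 0.00414x* = 0.67, so x* = 162.
Substitute into dx/dt = 0: 0.756(1 - 162/339) = 0.0203y*.
The bracket is 0.523, giving y* = 0.395/0.0203 = 19.5.

x* ≈ 162, y* ≈ 19.5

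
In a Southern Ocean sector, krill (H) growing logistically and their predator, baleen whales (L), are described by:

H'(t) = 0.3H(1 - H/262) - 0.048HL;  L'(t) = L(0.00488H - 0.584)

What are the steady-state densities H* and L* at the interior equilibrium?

From dL/dt = 0 with L > 0: 0.00488H* = 0.584, so H* = 120.
Substitute into dH/dt = 0: 0.3(1 - 120/262) = 0.048L*.
The bracket is 0.543, giving L* = 0.163/0.048 = 3.4.

H* ≈ 120, L* ≈ 3.4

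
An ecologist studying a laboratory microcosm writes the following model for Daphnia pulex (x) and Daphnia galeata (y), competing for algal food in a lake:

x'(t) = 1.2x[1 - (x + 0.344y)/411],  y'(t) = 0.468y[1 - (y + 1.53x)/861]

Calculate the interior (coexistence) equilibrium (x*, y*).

x* ≈ 242, y* ≈ 490

Setting both brackets to zero gives the nullclines x + 0.344y = 411 and 1.53x + y = 861.
Substituting y = 861 - 1.53x into the first: x(1 - 0.344·1.53) = 411 - 0.344·861.
So x* = 115/0.474 = 242, and then y* = 861 - 1.53·242 = 490.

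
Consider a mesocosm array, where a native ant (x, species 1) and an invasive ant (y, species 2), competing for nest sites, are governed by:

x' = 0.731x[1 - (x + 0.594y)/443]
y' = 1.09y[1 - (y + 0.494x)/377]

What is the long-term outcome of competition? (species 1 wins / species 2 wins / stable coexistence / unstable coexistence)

stable coexistence

Compare the nullcline intercepts: K1/α12 = 443/0.594 = 746 > K2 = 377; K2/α21 = 377/0.494 = 763 > K1 = 443.
Since both inequalities hold, each species can invade when rare, so the interior equilibrium is stable.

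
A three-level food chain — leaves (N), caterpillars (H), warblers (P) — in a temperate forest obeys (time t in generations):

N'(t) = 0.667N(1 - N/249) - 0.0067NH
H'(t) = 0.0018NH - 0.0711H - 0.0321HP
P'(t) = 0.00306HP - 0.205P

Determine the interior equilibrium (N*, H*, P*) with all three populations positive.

N* ≈ 81.4, H* ≈ 67, P* ≈ 2.35

From dP/dt = 0: 0.00306H* = 0.205, so H* = 67.
From dN/dt = 0: 0.667(1 - N*/249) = 0.0067·67, giving N* = 249·(1 - 0.673) = 81.4.
From dH/dt = 0: 0.0018·81.4 - 0.0711 = 0.0321P*, so P* = 0.0755/0.0321 = 2.35.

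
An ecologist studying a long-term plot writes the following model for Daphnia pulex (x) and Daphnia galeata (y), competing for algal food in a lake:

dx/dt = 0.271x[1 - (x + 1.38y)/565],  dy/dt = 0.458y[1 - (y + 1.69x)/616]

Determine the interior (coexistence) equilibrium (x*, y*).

x* ≈ 214, y* ≈ 254

Setting both brackets to zero gives the nullclines x + 1.38y = 565 and 1.69x + y = 616.
Substituting y = 616 - 1.69x into the first: x(1 - 1.38·1.69) = 565 - 1.38·616.
So x* = -285/-1.33 = 214, and then y* = 616 - 1.69·214 = 254.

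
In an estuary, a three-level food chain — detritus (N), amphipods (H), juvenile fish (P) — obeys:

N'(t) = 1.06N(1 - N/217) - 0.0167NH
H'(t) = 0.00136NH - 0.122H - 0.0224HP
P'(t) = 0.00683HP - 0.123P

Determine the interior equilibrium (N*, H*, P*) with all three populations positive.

From dP/dt = 0: 0.00683H* = 0.123, so H* = 18.
From dN/dt = 0: 1.06(1 - N*/217) = 0.0167·18, giving N* = 217·(1 - 0.284) = 155.
From dH/dt = 0: 0.00136·155 - 0.122 = 0.0224P*, so P* = 0.0894/0.0224 = 3.99.

N* ≈ 155, H* ≈ 18, P* ≈ 3.99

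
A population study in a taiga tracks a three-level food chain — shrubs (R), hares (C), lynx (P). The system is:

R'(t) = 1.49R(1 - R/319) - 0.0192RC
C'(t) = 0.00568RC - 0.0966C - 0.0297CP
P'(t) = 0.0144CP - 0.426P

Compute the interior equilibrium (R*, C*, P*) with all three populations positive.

R* ≈ 197, C* ≈ 29.6, P* ≈ 34.5

From dP/dt = 0: 0.0144C* = 0.426, so C* = 29.6.
From dR/dt = 0: 1.49(1 - R*/319) = 0.0192·29.6, giving R* = 319·(1 - 0.381) = 197.
From dC/dt = 0: 0.00568·197 - 0.0966 = 0.0297P*, so P* = 1.02/0.0297 = 34.5.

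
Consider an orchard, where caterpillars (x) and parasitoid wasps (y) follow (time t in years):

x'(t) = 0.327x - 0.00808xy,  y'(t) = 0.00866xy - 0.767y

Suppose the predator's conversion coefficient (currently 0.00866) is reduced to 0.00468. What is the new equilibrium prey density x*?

At the interior fixed point, setting dy/dt = 0 with y > 0 fixes x* = (predator death rate)/(xy coefficient) — independent of the other coefficients.
With the change, x* = 0.767/0.00468 = 164; it rises from 88.6.

x* ≈ 164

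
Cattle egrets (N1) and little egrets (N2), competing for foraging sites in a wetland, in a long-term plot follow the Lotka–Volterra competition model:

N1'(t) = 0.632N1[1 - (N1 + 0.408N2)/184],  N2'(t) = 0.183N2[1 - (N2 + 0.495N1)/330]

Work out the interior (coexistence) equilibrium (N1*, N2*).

N1* ≈ 61.9, N2* ≈ 299

Setting both brackets to zero gives the nullclines N1 + 0.408N2 = 184 and 0.495N1 + N2 = 330.
Substituting N2 = 330 - 0.495N1 into the first: N1(1 - 0.408·0.495) = 184 - 0.408·330.
So N1* = 49.4/0.798 = 61.9, and then N2* = 330 - 0.495·61.9 = 299.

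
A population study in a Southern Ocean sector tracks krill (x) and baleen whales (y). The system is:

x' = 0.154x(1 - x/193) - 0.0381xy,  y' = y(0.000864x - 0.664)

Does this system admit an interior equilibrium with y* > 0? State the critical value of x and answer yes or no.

The predator equation gives dy/dt > 0 only when x > 0.664/0.000864 = 769.
Without the predator, x → K = 193. Since 193 < 769, the predator cannot invade.

Threshold x = 769; K < 769, so no, the predator goes extinct.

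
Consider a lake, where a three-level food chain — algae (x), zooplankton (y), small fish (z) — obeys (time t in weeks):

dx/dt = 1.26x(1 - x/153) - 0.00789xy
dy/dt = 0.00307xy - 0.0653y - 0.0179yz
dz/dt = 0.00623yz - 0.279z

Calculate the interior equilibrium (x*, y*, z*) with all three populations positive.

x* ≈ 110, y* ≈ 44.8, z* ≈ 15.2

From dz/dt = 0: 0.00623y* = 0.279, so y* = 44.8.
From dx/dt = 0: 1.26(1 - x*/153) = 0.00789·44.8, giving x* = 153·(1 - 0.28) = 110.
From dy/dt = 0: 0.00307·110 - 0.0653 = 0.0179z*, so z* = 0.273/0.0179 = 15.2.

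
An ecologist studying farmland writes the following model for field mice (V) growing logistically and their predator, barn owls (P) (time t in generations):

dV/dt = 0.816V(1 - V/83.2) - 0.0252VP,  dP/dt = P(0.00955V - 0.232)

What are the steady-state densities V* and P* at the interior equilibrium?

V* ≈ 24.3, P* ≈ 22.9

From dP/dt = 0 with P > 0: 0.00955V* = 0.232, so V* = 24.3.
Substitute into dV/dt = 0: 0.816(1 - 24.3/83.2) = 0.0252P*.
The bracket is 0.708, giving P* = 0.578/0.0252 = 22.9.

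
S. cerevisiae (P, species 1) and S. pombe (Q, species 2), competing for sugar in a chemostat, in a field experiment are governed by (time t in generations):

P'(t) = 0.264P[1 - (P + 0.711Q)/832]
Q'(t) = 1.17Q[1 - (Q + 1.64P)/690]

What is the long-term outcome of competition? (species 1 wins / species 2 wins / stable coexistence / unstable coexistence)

species 1 excludes species 2

Compare the nullcline intercepts: K1/α12 = 832/0.711 = 1170 > K2 = 690; K2/α21 = 690/1.64 = 421 < K1 = 832.
Since the inequalities point opposite ways, species 1 can invade but species 2 cannot.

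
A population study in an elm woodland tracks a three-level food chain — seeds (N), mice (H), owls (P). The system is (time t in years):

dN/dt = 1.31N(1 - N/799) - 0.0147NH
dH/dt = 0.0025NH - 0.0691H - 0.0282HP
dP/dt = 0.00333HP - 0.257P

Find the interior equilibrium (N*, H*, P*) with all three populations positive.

From dP/dt = 0: 0.00333H* = 0.257, so H* = 77.2.
From dN/dt = 0: 1.31(1 - N*/799) = 0.0147·77.2, giving N* = 799·(1 - 0.866) = 107.
From dH/dt = 0: 0.0025·107 - 0.0691 = 0.0282P*, so P* = 0.198/0.0282 = 7.04.

N* ≈ 107, H* ≈ 77.2, P* ≈ 7.04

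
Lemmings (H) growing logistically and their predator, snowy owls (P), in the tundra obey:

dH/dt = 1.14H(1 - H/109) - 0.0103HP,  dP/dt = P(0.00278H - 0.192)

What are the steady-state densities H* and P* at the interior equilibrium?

From dP/dt = 0 with P > 0: 0.00278H* = 0.192, so H* = 69.1.
Substitute into dH/dt = 0: 1.14(1 - 69.1/109) = 0.0103P*.
The bracket is 0.366, giving P* = 0.418/0.0103 = 40.6.

H* ≈ 69.1, P* ≈ 40.6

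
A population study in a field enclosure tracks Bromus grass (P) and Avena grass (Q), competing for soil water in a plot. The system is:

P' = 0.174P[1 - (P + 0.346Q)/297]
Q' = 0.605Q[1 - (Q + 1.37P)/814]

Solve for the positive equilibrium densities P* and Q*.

P* ≈ 29.2, Q* ≈ 774

Setting both brackets to zero gives the nullclines P + 0.346Q = 297 and 1.37P + Q = 814.
Substituting Q = 814 - 1.37P into the first: P(1 - 0.346·1.37) = 297 - 0.346·814.
So P* = 15.4/0.526 = 29.2, and then Q* = 814 - 1.37·29.2 = 774.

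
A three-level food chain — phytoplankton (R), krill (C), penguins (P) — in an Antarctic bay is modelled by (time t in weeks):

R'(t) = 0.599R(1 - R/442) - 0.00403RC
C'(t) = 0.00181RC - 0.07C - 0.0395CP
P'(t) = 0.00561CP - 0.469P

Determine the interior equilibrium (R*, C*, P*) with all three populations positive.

R* ≈ 193, C* ≈ 83.6, P* ≈ 7.09

From dP/dt = 0: 0.00561C* = 0.469, so C* = 83.6.
From dR/dt = 0: 0.599(1 - R*/442) = 0.00403·83.6, giving R* = 442·(1 - 0.562) = 193.
From dC/dt = 0: 0.00181·193 - 0.07 = 0.0395P*, so P* = 0.28/0.0395 = 7.09.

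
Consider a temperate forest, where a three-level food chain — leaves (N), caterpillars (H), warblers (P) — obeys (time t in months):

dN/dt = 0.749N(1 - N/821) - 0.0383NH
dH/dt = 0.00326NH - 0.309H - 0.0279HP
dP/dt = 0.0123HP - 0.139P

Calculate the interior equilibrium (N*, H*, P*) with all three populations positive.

From dP/dt = 0: 0.0123H* = 0.139, so H* = 11.3.
From dN/dt = 0: 0.749(1 - N*/821) = 0.0383·11.3, giving N* = 821·(1 - 0.578) = 347.
From dH/dt = 0: 0.00326·347 - 0.309 = 0.0279P*, so P* = 0.821/0.0279 = 29.4.

N* ≈ 347, H* ≈ 11.3, P* ≈ 29.4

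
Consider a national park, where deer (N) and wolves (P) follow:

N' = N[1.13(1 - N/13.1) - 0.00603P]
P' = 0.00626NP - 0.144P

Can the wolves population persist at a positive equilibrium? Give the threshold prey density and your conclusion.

Threshold N = 23; K < 23, so no, the predator goes extinct.

The predator equation gives dP/dt > 0 only when N > 0.144/0.00626 = 23.
Without the predator, N → K = 13.1. Since 13.1 < 23, the predator cannot invade.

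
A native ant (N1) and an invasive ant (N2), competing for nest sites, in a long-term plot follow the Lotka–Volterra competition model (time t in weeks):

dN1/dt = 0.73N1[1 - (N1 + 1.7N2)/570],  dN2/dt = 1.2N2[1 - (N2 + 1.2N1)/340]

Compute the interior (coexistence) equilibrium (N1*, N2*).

N1* ≈ 7.69, N2* ≈ 331

Setting both brackets to zero gives the nullclines N1 + 1.7N2 = 570 and 1.2N1 + N2 = 340.
Substituting N2 = 340 - 1.2N1 into the first: N1(1 - 1.7·1.2) = 570 - 1.7·340.
So N1* = -8/-1.04 = 7.69, and then N2* = 340 - 1.2·7.69 = 331.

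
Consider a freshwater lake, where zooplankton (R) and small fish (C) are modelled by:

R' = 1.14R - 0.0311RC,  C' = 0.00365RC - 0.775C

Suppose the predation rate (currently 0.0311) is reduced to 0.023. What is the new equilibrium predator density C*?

At the interior fixed point, setting dR/dt = 0 with R > 0 fixes C* = (prey growth rate)/(RC coefficient) — independent of the other coefficients.
With the change, C* = 1.14/0.023 = 49.6; it rises from 36.7.

C* ≈ 49.6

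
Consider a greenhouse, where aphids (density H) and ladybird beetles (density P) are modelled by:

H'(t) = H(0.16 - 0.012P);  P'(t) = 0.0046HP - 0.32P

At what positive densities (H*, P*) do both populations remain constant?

Set dP/dt = 0 with P > 0: 0.0046H - 0.32 = 0, so H* = 0.32/0.0046 = 69.6.
Set dH/dt = 0 with H > 0: 0.16 - 0.012P = 0, so P* = 0.16/0.012 = 13.3.

H* ≈ 69.6, P* ≈ 13.3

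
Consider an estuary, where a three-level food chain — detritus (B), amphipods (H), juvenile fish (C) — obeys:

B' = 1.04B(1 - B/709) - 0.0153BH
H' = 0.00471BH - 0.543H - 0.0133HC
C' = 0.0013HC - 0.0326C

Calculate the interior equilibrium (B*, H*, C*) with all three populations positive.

From dC/dt = 0: 0.0013H* = 0.0326, so H* = 25.1.
From dB/dt = 0: 1.04(1 - B*/709) = 0.0153·25.1, giving B* = 709·(1 - 0.369) = 447.
From dH/dt = 0: 0.00471·447 - 0.543 = 0.0133C*, so C* = 1.56/0.0133 = 118.

B* ≈ 447, H* ≈ 25.1, C* ≈ 118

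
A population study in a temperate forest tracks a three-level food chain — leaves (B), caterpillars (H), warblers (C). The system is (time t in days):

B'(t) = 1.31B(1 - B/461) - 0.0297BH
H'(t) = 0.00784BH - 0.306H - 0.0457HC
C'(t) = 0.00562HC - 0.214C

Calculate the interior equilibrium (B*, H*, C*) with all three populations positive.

B* ≈ 63, H* ≈ 38.1, C* ≈ 4.12

From dC/dt = 0: 0.00562H* = 0.214, so H* = 38.1.
From dB/dt = 0: 1.31(1 - B*/461) = 0.0297·38.1, giving B* = 461·(1 - 0.863) = 63.
From dH/dt = 0: 0.00784·63 - 0.306 = 0.0457C*, so C* = 0.188/0.0457 = 4.12.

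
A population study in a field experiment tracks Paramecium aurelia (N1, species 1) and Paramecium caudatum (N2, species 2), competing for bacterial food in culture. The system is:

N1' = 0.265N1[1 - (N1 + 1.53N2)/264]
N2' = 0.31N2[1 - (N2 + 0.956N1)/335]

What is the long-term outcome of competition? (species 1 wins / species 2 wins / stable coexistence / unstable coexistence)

Compare the nullcline intercepts: K1/α12 = 264/1.53 = 173 < K2 = 335; K2/α21 = 335/0.956 = 350 > K1 = 264.
Since the inequalities point opposite ways, species 2 can invade but species 1 cannot.

species 2 excludes species 1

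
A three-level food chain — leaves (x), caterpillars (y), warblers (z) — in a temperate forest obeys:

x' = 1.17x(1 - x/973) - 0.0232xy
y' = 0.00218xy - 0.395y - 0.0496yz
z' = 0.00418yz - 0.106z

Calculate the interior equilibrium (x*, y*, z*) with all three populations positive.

From dz/dt = 0: 0.00418y* = 0.106, so y* = 25.4.
From dx/dt = 0: 1.17(1 - x*/973) = 0.0232·25.4, giving x* = 973·(1 - 0.503) = 484.
From dy/dt = 0: 0.00218·484 - 0.395 = 0.0496z*, so z* = 0.66/0.0496 = 13.3.

x* ≈ 484, y* ≈ 25.4, z* ≈ 13.3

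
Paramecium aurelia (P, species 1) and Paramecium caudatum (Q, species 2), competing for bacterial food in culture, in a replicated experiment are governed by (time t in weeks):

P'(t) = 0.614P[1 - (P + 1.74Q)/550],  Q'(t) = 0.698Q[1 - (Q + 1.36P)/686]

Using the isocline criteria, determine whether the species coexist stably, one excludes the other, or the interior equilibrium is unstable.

Compare the nullcline intercepts: K1/α12 = 550/1.74 = 316 < K2 = 686; K2/α21 = 686/1.36 = 504 < K1 = 550.
Since both are reversed, neither can invade when rare; the interior point is a saddle.

unstable coexistence (outcome depends on initial conditions)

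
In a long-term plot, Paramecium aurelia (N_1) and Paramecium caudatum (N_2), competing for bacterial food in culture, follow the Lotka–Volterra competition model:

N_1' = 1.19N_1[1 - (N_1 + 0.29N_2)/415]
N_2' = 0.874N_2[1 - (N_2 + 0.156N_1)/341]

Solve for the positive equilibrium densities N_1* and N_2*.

N_1* ≈ 331, N_2* ≈ 289

Setting both brackets to zero gives the nullclines N_1 + 0.29N_2 = 415 and 0.156N_1 + N_2 = 341.
Substituting N_2 = 341 - 0.156N_1 into the first: N_1(1 - 0.29·0.156) = 415 - 0.29·341.
So N_1* = 316/0.955 = 331, and then N_2* = 341 - 0.156·331 = 289.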